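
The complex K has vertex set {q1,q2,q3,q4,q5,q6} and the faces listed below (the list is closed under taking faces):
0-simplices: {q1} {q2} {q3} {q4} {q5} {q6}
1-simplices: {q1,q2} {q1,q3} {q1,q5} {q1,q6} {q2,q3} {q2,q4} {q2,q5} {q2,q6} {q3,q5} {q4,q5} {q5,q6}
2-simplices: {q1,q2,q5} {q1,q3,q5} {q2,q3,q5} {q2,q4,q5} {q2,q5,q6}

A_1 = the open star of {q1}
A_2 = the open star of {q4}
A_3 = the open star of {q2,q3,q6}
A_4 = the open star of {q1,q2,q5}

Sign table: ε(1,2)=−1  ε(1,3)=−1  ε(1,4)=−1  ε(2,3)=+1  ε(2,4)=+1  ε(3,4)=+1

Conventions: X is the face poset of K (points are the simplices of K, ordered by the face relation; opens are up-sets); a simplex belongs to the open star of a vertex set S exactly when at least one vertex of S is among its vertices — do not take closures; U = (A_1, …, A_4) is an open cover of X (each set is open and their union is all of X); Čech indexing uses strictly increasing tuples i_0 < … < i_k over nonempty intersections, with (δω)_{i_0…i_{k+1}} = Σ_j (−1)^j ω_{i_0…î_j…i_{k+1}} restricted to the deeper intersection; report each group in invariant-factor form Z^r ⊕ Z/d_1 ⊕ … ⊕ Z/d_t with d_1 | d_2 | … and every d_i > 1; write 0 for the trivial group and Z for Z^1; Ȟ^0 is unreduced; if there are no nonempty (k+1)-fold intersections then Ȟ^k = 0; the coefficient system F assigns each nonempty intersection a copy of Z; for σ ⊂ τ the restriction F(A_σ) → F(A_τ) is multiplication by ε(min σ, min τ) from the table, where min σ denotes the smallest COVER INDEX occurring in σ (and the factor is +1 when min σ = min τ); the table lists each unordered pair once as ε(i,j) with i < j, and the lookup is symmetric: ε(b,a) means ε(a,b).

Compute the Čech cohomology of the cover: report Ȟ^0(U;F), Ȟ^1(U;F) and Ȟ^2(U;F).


nerve of the cover:
  A1={{q1},{q1,q2},{q1,q3},{q1,q5},{q1,q6},{q1,q2,q5},{q1,q3,q5}} A2={{q4},{q2,q4},{q4,q5},{q2,q4,q5}} A3={{q2},{q3},{q6},{q1,q2},{q1,q3},{q1,q6},{q2,q3},{q2,q4},{q2,q5},{q2,q6},{q3,q5},{q5,q6},{q1,q2,q5},{q1,q3,q5},{q2,q3,q5},{q2,q4,q5},{q2,q5,q6}} A4={{q1},{q2},{q5},{q1,q2},{q1,q3},{q1,q5},{q1,q6},{q2,q3},{q2,q4},{q2,q5},{q2,q6},{q3,q5},{q4,q5},{q5,q6},{q1,q2,q5},{q1,q3,q5},{q2,q3,q5},{q2,q4,q5},{q2,q5,q6}}
  A13={{q1,q2},{q1,q3},{q1,q6},{q1,q2,q5},{q1,q3,q5}} A14={{q1},{q1,q2},{q1,q3},{q1,q5},{q1,q6},{q1,q2,q5},{q1,q3,q5}} A23={{q2,q4},{q2,q4,q5}} A24={{q2,q4},{q4,q5},{q2,q4,q5}} A34={{q2},{q1,q2},{q1,q3},{q1,q6},{q2,q3},{q2,q4},{q2,q5},{q2,q6},{q3,q5},{q5,q6},{q1,q2,q5},{q1,q3,q5},{q2,q3,q5},{q2,q4,q5},{q2,q5,q6}}
  A134={{q1,q2},{q1,q3},{q1,q6},{q1,q2,q5},{q1,q3,q5}} A234={{q2,q4},{q2,q4,q5}}
C dims 4,5,2; δ0: rk 3, SNF 1^3; δ1: rk 2, SNF 1^2
Ȟ^0 = (4 − 3) − 0 = 1, so Ȟ^0 ≅ Z
Ȟ^1 = (5 − 2) − 3 = 0, so Ȟ^1 ≅ 0
Ȟ^2 = (2 − 0) − 2 = 0, so Ȟ^2 ≅ 0

Ȟ^0 ≅ Z, Ȟ^1 ≅ 0, Ȟ^2 ≅ 0


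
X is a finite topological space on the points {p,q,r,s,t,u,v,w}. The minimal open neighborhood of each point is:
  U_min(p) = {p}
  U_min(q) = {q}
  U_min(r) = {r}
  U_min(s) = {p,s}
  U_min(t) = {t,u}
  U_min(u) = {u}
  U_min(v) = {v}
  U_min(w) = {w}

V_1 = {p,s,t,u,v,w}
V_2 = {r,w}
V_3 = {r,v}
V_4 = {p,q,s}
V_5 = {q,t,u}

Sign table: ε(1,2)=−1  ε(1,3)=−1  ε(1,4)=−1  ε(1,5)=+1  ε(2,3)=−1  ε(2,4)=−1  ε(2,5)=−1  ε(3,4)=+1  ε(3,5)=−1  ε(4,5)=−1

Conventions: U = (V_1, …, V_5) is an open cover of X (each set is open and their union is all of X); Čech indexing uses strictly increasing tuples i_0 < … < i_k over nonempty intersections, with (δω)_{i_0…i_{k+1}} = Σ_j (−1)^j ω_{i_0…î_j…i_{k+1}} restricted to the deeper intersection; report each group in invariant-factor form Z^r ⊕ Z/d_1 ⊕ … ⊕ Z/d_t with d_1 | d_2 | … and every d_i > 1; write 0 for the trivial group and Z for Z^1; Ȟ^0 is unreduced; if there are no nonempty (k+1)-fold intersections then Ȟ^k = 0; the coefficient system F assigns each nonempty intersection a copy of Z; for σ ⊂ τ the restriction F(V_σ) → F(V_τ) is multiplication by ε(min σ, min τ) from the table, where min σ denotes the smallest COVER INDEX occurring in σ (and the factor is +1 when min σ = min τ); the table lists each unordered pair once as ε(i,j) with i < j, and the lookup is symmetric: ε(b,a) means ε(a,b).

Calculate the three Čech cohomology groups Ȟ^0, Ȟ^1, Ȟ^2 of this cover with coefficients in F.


Ȟ^0 = 0, Ȟ^1 = Z ⊕ Z/2 and Ȟ^2 = 0

nerve of the cover:
  V12={w} V13={v} V14={p,s} V15={t,u} V23={r} V45={q}
C dims 5,6; δ0: rk 5, SNF 1^4·2
Ȟ^0 = (5 − 5) − 0 = 0, so Ȟ^0 ≅ 0
Ȟ^1 = (6 − 0) − 5 = 1 plus torsion [2], so Ȟ^1 ≅ Z ⊕ Z/2
Ȟ^2 = (0 − 0) − 0 = 0, so Ȟ^2 ≅ 0


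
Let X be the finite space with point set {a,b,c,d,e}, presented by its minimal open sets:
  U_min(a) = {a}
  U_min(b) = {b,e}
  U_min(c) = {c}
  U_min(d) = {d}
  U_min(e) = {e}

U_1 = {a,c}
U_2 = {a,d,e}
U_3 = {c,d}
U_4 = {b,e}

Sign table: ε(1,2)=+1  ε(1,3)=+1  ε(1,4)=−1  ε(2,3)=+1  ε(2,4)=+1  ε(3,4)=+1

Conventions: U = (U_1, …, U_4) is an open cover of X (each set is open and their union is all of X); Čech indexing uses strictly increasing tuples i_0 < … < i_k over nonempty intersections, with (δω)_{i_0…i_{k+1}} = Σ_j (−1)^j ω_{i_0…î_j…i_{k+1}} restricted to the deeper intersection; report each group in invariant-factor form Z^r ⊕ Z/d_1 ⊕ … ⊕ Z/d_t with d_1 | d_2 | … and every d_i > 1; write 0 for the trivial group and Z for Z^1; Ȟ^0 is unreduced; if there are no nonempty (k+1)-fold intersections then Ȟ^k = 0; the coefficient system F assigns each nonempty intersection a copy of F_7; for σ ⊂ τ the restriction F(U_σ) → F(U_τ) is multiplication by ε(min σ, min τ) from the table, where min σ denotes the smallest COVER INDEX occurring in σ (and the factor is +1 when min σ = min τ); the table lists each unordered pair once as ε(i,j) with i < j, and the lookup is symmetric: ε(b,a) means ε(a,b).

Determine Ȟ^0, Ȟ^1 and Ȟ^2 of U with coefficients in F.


intersection data:
  U12={a} U13={c} U23={d} U24={e}
C dims 4,4; δ0: rk_F7 3
Ȟ^0 = (4 − 3) − 0 = 1, so Ȟ^0 ≅ Z/7
Ȟ^1 = (4 − 0) − 3 = 1, so Ȟ^1 ≅ Z/7
Ȟ^2 = (0 − 0) − 0 = 0, so Ȟ^2 ≅ 0

Ȟ^0 = Z/7,  Ȟ^1 = Z/7,  Ȟ^2 = 0


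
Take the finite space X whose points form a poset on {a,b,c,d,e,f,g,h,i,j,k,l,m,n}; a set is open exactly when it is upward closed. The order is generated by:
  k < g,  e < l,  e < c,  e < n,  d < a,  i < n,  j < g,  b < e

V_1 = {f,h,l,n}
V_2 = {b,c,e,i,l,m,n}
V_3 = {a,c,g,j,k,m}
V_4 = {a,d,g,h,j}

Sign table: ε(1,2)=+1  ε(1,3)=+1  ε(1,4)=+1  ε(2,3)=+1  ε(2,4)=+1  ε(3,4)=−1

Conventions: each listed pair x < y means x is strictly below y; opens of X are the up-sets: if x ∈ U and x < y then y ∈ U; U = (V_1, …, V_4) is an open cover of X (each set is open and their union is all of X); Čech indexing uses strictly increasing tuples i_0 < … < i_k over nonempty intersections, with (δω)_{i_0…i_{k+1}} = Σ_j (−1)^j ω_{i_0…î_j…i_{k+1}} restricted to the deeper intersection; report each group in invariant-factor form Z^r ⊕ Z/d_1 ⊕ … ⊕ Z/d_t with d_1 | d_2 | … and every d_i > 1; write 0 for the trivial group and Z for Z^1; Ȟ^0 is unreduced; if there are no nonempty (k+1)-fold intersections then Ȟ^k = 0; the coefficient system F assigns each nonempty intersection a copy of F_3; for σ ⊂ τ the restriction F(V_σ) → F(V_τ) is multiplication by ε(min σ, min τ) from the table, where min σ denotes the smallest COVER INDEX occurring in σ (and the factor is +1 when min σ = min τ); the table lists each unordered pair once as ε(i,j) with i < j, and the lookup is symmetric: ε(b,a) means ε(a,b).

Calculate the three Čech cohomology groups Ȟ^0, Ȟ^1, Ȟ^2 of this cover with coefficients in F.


Ȟ^0 ≅ 0, Ȟ^1 ≅ 0 and Ȟ^2 ≅ 0

nonempty intersections:
  V12={l,n} V14={h} V23={c,m} V34={a,g,j}
C dims 4,4; δ0: rk_F3 4
Ȟ^0: (4−4)−0=0 ⇒ 0
Ȟ^1: (4−0)−4=0 ⇒ 0
Ȟ^2: (0−0)−0=0 ⇒ 0


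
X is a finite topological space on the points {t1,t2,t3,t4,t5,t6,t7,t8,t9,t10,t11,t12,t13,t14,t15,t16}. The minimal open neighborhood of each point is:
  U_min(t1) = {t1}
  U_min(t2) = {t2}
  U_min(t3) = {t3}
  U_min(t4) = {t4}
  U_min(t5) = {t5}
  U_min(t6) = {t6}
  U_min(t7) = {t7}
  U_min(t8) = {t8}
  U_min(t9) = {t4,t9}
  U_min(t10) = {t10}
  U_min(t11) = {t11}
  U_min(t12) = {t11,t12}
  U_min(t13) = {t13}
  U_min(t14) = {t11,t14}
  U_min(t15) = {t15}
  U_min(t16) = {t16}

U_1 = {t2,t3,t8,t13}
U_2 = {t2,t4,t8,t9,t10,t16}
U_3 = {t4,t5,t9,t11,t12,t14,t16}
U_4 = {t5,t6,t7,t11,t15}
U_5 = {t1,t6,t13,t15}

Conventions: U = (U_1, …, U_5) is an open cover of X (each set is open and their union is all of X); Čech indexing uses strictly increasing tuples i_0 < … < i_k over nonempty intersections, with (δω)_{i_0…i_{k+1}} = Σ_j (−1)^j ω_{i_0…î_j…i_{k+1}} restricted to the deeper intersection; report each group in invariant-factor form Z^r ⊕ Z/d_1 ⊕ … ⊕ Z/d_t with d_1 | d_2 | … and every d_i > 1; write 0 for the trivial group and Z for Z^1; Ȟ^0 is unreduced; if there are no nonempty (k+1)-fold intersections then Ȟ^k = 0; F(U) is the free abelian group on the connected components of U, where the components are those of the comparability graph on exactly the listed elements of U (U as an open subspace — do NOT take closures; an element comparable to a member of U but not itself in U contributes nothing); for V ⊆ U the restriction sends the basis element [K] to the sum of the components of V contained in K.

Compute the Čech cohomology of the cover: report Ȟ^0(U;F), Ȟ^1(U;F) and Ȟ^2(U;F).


Ȟ^0 ≅ Z^13, Ȟ^1 ≅ 0, Ȟ^2 ≅ 0

nerve simplices:
  U12={t2,t8} U15={t13} U23={t4,t9,t16} U34={t5,t11} U45={t6,t15}
components per intersection:
  U1: {t2} {t3} {t8} {t13}
  U2: {t2} {t4,t9} {t8} {t10} {t16}
  U3: {t4,t9} {t5} {t11,t12,t14} {t16}
  U4: {t5} {t6} {t7} {t11} {t15}
  U5: {t1} {t6} {t13} {t15}
  U12: {t2} {t8}
  U15: {t13}
  U23: {t4,t9} {t16}
  U34: {t5} {t11}
  U45: {t6} {t15}
C dims 22,9; δ0: rk 9, SNF 1^9
degree 0: 22−9−0 = 13 → Ȟ^0 ≅ Z^13
degree 1: 9−0−9 = 0 → Ȟ^1 ≅ 0
degree 2: 0−0−0 = 0 → Ȟ^2 ≅ 0


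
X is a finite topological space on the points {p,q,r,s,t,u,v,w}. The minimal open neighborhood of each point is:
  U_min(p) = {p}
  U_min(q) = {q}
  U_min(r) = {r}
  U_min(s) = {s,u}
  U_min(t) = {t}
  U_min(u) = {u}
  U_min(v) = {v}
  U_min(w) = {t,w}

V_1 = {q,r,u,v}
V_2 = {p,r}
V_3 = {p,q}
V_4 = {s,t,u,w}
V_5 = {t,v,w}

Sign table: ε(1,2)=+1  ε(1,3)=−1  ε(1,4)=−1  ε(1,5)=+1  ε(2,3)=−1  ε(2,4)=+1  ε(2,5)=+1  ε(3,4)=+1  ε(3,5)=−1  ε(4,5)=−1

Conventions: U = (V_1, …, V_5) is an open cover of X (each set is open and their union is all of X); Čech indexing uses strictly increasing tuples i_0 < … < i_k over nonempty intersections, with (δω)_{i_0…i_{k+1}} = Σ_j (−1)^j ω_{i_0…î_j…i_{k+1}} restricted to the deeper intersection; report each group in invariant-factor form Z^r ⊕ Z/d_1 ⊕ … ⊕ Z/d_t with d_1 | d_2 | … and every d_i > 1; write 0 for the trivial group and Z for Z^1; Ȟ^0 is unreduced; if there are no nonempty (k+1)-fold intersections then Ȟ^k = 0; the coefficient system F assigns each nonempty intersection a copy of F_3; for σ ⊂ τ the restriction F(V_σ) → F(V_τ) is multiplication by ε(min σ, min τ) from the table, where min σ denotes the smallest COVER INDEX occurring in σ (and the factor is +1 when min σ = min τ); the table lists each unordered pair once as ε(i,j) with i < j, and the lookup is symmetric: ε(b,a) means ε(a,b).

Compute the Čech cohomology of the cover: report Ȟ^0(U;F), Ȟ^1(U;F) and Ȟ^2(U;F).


Ȟ^0(U;F) ≅ Z/3, Ȟ^1(U;F) ≅ Z/3 ⊕ Z/3 and Ȟ^2(U;F) ≅ 0

intersection data:
  V12={r} V13={q} V14={u} V15={v} V23={p} V45={t,w}
C dims 5,6; δ0: rk_F3 4
Ȟ^0 = (5 − 4) − 0 = 1, so Ȟ^0 ≅ Z/3
Ȟ^1 = (6 − 0) − 4 = 2, so Ȟ^1 ≅ Z/3 ⊕ Z/3
Ȟ^2 = (0 − 0) − 0 = 0, so Ȟ^2 ≅ 0


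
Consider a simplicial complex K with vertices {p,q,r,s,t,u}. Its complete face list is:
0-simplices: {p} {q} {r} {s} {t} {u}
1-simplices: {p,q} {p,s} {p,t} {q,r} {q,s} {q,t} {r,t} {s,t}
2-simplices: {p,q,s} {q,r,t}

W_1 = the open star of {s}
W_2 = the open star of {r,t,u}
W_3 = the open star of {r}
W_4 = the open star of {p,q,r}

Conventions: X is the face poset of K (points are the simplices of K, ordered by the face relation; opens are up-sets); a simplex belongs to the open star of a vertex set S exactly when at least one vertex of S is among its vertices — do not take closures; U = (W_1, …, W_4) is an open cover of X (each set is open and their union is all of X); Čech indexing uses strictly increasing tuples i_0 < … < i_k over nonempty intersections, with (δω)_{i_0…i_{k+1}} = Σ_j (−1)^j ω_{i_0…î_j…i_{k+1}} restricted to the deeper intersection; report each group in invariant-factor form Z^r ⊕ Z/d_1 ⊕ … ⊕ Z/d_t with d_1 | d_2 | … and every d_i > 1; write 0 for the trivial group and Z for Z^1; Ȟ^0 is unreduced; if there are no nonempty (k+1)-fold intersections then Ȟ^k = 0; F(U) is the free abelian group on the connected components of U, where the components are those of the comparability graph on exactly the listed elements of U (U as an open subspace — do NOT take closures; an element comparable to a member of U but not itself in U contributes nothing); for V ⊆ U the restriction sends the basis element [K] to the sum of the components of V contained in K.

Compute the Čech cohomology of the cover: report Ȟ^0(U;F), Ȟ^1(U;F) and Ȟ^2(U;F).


cover nerve:
  W1={{s},{p,s},{q,s},{s,t},{p,q,s}} W2={{r},{t},{u},{p,t},{q,r},{q,t},{r,t},{s,t},{q,r,t}} W3={{r},{q,r},{r,t},{q,r,t}} W4={{p},{q},{r},{p,q},{p,s},{p,t},{q,r},{q,s},{q,t},{r,t},{p,q,s},{q,r,t}}
  W12={{s,t}} W14={{p,s},{q,s},{p,q,s}} W23={{r},{q,r},{r,t},{q,r,t}} W24={{r},{p,t},{q,r},{q,t},{r,t},{q,r,t}} W34={{r},{q,r},{r,t},{q,r,t}}
  W234={{r},{q,r},{r,t},{q,r,t}}
components per intersection:
  W1: {{s},{p,s},{q,s},{s,t},{p,q,s}}
  W2: {{r},{t},{p,t},{q,r},{q,t},{r,t},{s,t},{q,r,t}} {{u}}
  W3: {{r},{q,r},{r,t},{q,r,t}}
  W4: {{p},{q},{r},{p,q},{p,s},{p,t},{q,r},{q,s},{q,t},{r,t},{p,q,s},{q,r,t}}
  W12: {{s,t}}
  W14: {{p,s},{q,s},{p,q,s}}
  W23: {{r},{q,r},{r,t},{q,r,t}}
  W24: {{r},{q,r},{q,t},{r,t},{q,r,t}} {{p,t}}
  W34: {{r},{q,r},{r,t},{q,r,t}}
  W234: {{r},{q,r},{r,t},{q,r,t}}
C dims 5,6,1; δ0: rk 3, SNF 1^3; δ1: rk 1, SNF 1^1
Ȟ^0: (5−3)−0=2 ⇒ Z^2
Ȟ^1: (6−1)−3=2 ⇒ Z^2
Ȟ^2: (1−0)−1=0 ⇒ 0

Ȟ^0 ≅ Z^2, Ȟ^1 ≅ Z^2, Ȟ^2 ≅ 0


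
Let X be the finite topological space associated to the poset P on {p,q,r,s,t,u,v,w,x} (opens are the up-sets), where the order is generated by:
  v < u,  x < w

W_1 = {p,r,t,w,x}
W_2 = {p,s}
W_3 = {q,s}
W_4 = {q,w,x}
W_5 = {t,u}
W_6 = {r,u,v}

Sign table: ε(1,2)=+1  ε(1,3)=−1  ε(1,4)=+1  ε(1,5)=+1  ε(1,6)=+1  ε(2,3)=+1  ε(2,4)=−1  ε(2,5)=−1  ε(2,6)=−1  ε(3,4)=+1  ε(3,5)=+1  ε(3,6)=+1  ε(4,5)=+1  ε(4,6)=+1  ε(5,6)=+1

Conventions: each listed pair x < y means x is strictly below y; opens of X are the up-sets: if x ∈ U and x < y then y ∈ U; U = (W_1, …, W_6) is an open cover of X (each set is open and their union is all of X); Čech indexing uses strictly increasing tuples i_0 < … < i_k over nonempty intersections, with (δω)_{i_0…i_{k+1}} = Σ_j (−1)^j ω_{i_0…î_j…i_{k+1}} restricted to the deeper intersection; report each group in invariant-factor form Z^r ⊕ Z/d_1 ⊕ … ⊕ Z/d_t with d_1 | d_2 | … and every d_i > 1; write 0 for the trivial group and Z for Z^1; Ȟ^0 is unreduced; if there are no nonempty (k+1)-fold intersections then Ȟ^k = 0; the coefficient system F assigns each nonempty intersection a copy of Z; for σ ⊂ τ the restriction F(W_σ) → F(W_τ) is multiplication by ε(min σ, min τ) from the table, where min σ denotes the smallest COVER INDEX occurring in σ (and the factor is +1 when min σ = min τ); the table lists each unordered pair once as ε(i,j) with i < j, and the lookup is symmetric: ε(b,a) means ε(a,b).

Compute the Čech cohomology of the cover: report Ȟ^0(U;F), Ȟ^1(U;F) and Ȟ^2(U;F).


nonempty intersections:
  W12={p} W14={w,x} W15={t} W16={r} W23={s} W34={q} W56={u}
C dims 6,7; δ0: rk 5, SNF 1^5
Ȟ^0: (6−5)−0=1 ⇒ Z
Ȟ^1: (7−0)−5=2 ⇒ Z^2
Ȟ^2: (0−0)−0=0 ⇒ 0

Ȟ^0 ≅ Z; Ȟ^1 ≅ Z^2; Ȟ^2 ≅ 0


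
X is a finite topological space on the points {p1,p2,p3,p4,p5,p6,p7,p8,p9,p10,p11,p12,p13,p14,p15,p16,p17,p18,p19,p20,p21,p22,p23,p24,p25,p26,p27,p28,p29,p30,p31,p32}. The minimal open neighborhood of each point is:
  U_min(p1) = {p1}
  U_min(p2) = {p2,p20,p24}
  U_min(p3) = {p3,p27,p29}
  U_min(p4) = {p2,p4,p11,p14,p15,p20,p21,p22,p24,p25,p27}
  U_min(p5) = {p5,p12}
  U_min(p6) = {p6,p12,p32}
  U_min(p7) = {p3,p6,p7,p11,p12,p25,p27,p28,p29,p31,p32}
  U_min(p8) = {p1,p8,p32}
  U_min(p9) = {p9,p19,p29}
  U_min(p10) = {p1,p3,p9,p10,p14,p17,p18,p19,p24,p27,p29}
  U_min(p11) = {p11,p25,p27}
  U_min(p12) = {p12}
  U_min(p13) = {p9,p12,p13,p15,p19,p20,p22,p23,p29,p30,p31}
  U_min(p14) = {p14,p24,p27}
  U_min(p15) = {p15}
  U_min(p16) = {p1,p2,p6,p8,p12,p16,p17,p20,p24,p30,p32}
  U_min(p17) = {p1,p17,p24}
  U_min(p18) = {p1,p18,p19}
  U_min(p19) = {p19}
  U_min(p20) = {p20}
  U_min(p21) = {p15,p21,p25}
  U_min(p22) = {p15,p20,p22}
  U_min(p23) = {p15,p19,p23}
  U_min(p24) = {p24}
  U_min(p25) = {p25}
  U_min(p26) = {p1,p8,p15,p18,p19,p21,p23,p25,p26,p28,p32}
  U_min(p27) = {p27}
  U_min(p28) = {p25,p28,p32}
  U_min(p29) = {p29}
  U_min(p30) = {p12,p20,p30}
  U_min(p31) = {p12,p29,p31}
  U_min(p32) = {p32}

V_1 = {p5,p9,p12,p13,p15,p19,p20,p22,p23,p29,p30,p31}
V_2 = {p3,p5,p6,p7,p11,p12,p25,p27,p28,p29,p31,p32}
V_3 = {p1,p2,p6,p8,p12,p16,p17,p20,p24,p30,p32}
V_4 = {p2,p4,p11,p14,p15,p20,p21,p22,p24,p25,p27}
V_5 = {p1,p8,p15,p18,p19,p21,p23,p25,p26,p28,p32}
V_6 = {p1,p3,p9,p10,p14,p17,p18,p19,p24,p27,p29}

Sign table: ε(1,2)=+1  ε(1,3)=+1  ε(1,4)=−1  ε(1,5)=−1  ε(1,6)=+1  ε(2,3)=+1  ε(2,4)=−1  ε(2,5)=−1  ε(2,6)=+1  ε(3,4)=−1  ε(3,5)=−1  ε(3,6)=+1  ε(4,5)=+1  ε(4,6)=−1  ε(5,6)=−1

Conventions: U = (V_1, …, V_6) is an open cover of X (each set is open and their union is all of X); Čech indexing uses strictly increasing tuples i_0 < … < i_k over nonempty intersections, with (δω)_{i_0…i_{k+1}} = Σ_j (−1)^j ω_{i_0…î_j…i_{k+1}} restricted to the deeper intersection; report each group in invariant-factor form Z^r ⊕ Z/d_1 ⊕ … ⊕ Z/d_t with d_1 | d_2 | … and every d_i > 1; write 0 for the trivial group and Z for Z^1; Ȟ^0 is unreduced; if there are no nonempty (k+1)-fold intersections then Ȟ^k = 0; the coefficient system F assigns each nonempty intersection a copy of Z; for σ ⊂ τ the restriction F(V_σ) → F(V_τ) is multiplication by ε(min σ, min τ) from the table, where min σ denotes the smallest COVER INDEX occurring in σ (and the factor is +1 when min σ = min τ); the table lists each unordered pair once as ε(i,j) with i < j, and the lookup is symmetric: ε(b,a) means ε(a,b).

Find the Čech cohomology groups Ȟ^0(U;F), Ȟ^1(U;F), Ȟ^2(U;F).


Ȟ^0 = Z,  Ȟ^1 = 0,  Ȟ^2 = Z/2

nonempty overlaps:
  V12={p5,p12,p29,p31} V13={p12,p20,p30} V14={p15,p20,p22} V15={p15,p19,p23} V16={p9,p19,p29} V23={p6,p12,p32} V24={p11,p25,p27} V25={p25,p28,p32} V26={p3,p27,p29} V34={p2,p20,p24} V35={p1,p8,p32} V36={p1,p17,p24} V45={p15,p21,p25} V46={p14,p24,p27} V56={p1,p18,p19}
  V123={p12} V126={p29} V134={p20} V145={p15} V156={p19} V235={p32} V245={p25} V246={p27} V346={p24} V356={p1}
C dims 6,15,10; δ0: rk 5, SNF 1^5; δ1: rk 10, SNF 1^9·2
degree 0: 6−5−0 = 1 → Ȟ^0 ≅ Z
degree 1: 15−10−5 = 0 → Ȟ^1 ≅ 0
degree 2: 10−0−10 = 0 plus torsion [2] → Ȟ^2 ≅ Z/2


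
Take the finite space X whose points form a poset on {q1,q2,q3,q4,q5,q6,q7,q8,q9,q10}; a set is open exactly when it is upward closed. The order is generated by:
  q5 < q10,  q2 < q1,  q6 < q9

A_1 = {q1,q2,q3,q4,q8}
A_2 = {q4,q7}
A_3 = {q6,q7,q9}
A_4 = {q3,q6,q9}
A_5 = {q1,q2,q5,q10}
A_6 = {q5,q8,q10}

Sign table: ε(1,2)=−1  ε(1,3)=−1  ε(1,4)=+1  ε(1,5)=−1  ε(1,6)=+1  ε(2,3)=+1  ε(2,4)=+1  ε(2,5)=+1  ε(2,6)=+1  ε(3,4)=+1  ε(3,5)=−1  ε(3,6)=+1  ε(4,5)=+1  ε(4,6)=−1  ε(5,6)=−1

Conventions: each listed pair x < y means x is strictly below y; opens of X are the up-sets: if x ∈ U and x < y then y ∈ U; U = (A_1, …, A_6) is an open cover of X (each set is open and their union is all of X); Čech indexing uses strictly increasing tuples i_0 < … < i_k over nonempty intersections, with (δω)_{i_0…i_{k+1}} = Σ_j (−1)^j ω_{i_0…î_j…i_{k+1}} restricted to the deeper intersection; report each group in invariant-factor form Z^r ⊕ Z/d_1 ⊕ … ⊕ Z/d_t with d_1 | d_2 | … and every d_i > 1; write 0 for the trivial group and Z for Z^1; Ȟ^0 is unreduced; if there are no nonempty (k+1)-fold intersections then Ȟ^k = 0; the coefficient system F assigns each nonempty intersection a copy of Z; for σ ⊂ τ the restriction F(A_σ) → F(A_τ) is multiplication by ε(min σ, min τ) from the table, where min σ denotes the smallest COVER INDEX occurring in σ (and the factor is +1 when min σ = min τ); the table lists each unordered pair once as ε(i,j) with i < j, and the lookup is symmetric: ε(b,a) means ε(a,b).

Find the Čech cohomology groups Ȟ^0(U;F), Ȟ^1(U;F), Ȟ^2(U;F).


intersection data:
  A12={q4} A14={q3} A15={q1,q2} A16={q8} A23={q7} A34={q6,q9} A56={q5,q10}
C dims 6,7; δ0: rk 6, SNF 1^5·2
Ȟ^0 = (6 − 6) − 0 = 0, so Ȟ^0 ≅ 0
Ȟ^1 = (7 − 0) − 6 = 1 plus torsion [2], so Ȟ^1 ≅ Z ⊕ Z/2
Ȟ^2 = (0 − 0) − 0 = 0, so Ȟ^2 ≅ 0

Ȟ^0 ≅ 0; Ȟ^1 ≅ Z ⊕ Z/2; Ȟ^2 ≅ 0


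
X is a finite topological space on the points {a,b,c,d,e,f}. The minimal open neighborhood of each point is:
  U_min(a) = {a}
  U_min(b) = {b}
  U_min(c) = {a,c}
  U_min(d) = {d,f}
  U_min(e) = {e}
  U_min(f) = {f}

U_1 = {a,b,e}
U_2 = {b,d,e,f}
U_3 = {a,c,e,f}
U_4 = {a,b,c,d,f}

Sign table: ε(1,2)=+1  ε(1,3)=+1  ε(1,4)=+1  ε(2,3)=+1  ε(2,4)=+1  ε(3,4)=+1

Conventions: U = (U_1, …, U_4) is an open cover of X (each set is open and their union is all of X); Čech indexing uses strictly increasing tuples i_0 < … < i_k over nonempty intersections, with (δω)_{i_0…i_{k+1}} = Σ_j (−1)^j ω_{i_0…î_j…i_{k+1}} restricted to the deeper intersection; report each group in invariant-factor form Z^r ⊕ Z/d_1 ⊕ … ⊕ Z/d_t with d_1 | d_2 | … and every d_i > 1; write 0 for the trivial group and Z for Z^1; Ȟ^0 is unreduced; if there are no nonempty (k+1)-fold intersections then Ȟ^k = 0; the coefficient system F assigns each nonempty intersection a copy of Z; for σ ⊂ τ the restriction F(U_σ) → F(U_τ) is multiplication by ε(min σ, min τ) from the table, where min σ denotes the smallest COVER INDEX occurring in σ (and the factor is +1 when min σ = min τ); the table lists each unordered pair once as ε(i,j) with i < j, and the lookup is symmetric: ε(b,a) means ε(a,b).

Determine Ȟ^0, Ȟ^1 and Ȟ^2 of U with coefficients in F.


nerve simplices:
  U12={b,e} U13={a,e} U14={a,b} U23={e,f} U24={b,d,f} U34={a,c,f}
  U123={e} U124={b} U134={a} U234={f}
C dims 4,6,4; δ0: rk 3, SNF 1^3; δ1: rk 3, SNF 1^3
degree 0: 4−3−0 = 1 → Ȟ^0 ≅ Z
degree 1: 6−3−3 = 0 → Ȟ^1 ≅ 0
degree 2: 4−0−3 = 1 → Ȟ^2 ≅ Z

Ȟ^0 ≅ Z, Ȟ^1 ≅ 0 and Ȟ^2 ≅ Z


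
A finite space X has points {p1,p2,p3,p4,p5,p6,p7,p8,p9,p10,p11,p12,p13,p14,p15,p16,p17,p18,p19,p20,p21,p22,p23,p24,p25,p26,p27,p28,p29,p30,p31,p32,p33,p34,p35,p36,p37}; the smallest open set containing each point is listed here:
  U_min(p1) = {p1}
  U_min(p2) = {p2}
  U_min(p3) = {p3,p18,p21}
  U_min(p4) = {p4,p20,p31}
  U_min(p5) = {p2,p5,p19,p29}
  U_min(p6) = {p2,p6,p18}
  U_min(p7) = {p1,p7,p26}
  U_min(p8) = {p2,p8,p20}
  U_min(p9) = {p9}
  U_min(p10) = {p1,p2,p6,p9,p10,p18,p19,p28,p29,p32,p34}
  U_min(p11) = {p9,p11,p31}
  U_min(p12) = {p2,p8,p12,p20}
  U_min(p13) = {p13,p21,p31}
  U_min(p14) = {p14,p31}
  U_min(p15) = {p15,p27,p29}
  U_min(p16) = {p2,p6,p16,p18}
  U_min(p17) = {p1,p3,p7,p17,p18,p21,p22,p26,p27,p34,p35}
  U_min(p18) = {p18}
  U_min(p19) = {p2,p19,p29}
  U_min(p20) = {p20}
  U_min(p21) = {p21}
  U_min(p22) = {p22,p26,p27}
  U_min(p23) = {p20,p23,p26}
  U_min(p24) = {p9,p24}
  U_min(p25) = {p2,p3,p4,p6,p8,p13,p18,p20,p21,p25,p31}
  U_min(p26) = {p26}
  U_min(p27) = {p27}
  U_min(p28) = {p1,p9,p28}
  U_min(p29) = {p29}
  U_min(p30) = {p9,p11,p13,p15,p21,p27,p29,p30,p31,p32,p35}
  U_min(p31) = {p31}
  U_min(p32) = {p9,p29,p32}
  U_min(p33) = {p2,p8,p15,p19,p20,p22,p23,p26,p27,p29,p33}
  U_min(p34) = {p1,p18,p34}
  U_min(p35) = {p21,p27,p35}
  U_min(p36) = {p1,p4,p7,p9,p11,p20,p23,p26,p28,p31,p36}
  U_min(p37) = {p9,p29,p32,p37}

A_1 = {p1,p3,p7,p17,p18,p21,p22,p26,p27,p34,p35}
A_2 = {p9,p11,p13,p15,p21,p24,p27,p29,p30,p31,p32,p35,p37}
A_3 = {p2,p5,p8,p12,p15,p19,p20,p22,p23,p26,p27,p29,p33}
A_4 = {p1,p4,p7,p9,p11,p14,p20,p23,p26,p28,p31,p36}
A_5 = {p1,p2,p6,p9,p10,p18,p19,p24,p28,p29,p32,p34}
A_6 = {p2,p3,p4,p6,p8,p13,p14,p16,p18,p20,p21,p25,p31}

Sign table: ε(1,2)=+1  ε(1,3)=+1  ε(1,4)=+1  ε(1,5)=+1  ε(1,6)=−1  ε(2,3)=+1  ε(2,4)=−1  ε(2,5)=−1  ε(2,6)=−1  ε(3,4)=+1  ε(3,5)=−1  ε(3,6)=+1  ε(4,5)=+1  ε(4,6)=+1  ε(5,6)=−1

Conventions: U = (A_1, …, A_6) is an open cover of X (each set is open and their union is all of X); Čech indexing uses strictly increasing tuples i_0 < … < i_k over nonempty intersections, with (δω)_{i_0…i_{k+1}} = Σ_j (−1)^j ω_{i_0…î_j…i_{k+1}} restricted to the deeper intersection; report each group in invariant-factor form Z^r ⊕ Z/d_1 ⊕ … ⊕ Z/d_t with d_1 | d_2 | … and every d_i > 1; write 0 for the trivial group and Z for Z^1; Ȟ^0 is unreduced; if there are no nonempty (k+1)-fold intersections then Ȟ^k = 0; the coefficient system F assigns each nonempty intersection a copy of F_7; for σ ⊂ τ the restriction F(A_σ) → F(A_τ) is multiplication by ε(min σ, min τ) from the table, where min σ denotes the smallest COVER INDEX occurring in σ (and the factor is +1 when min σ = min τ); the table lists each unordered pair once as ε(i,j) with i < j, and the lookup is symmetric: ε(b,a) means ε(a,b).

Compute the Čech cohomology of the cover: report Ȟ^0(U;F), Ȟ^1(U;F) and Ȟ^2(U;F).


nonempty intersections:
  A12={p21,p27,p35} A13={p22,p26,p27} A14={p1,p7,p26} A15={p1,p18,p34} A16={p3,p18,p21} A23={p15,p27,p29} A24={p9,p11,p31} A25={p9,p24,p29,p32} A26={p13,p21,p31} A34={p20,p23,p26} A35={p2,p19,p29} A36={p2,p8,p20} A45={p1,p9,p28} A46={p4,p14,p20,p31} A56={p2,p6,p18}
  A123={p27} A126={p21} A134={p26} A145={p1} A156={p18} A235={p29} A245={p9} A246={p31} A346={p20} A356={p2}
C dims 6,15,10; δ0: rk_F7 6; δ1: rk_F7 9
Ȟ^0: (6−6)−0=0 ⇒ 0
Ȟ^1: (15−9)−6=0 ⇒ 0
Ȟ^2: (10−0)−9=1 ⇒ Z/7

Ȟ^0 ≅ 0,  Ȟ^1 ≅ 0,  Ȟ^2 ≅ Z/7


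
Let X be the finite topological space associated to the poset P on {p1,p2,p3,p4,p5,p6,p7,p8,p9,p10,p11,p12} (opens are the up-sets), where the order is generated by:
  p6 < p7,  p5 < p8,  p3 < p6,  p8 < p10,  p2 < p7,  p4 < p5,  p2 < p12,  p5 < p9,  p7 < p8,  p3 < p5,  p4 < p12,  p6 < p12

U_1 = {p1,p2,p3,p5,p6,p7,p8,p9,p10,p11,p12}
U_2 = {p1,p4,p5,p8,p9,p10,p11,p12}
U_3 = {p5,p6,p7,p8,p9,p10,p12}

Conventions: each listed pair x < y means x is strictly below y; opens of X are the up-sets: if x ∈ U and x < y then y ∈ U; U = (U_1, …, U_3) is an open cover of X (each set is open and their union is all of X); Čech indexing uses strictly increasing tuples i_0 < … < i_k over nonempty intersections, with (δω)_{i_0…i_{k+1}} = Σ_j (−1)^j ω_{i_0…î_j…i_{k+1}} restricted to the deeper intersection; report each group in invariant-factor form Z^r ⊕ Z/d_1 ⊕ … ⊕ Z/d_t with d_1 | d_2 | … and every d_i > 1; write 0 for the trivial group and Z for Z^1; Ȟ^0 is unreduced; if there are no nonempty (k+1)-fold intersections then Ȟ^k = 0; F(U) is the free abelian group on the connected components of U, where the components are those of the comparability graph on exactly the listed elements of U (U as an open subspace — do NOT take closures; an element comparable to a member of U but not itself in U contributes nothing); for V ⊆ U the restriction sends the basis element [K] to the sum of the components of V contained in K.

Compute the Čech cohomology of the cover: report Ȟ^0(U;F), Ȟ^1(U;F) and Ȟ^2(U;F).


Ȟ^0 ≅ Z^3,  Ȟ^1 ≅ Z,  Ȟ^2 ≅ 0

nerve simplices:
  U12={p1,p5,p8,p9,p10,p11,p12} U13={p5,p6,p7,p8,p9,p10,p12} U23={p5,p8,p9,p10,p12}
  U123={p5,p8,p9,p10,p12}
components per intersection:
  U1: {p1} {p2,p3,p5,p6,p7,p8,p9,p10,p12} {p11}
  U2: {p1} {p4,p5,p8,p9,p10,p12} {p11}
  U3: {p5,p6,p7,p8,p9,p10,p12}
  U12: {p1} {p5,p8,p9,p10} {p11} {p12}
  U13: {p5,p6,p7,p8,p9,p10,p12}
  U23: {p5,p8,p9,p10} {p12}
  U123: {p5,p8,p9,p10} {p12}
C dims 7,7,2; δ0: rk 4, SNF 1^4; δ1: rk 2, SNF 1^2
degree 0: 7−4−0 = 3 → Ȟ^0 ≅ Z^3
degree 1: 7−2−4 = 1 → Ȟ^1 ≅ Z
degree 2: 2−0−2 = 0 → Ȟ^2 ≅ 0


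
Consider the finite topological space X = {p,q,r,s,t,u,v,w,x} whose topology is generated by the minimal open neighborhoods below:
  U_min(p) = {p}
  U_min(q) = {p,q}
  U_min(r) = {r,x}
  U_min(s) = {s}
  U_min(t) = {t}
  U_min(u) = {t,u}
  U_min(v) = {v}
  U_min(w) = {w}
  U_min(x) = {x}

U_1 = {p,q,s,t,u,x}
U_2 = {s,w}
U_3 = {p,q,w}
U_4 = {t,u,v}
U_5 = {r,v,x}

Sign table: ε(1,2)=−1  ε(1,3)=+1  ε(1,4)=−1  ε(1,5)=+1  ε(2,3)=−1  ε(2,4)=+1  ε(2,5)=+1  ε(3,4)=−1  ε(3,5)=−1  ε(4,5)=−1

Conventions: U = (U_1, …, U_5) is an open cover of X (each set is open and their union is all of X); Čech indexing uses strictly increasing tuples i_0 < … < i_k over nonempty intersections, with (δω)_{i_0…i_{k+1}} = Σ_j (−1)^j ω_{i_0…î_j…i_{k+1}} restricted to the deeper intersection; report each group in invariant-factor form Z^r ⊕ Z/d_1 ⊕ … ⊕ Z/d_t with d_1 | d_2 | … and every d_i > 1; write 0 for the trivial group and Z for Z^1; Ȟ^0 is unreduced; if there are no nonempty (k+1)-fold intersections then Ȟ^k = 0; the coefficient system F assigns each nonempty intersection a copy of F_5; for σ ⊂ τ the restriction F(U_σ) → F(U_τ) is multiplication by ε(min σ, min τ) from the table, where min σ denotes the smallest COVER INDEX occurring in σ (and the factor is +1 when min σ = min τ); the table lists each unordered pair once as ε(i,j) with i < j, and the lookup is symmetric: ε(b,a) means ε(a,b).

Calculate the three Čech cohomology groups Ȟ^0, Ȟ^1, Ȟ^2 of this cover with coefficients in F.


nerve simplices:
  U12={s} U13={p,q} U14={t,u} U15={x} U23={w} U45={v}
C dims 5,6; δ0: rk_F5 4
degree 0: 5−4−0 = 1 → Ȟ^0 ≅ Z/5
degree 1: 6−0−4 = 2 → Ȟ^1 ≅ Z/5 ⊕ Z/5
degree 2: 0−0−0 = 0 → Ȟ^2 ≅ 0

Ȟ^0(U;F) ≅ Z/5,  Ȟ^1(U;F) ≅ Z/5 ⊕ Z/5,  Ȟ^2(U;F) ≅ 0


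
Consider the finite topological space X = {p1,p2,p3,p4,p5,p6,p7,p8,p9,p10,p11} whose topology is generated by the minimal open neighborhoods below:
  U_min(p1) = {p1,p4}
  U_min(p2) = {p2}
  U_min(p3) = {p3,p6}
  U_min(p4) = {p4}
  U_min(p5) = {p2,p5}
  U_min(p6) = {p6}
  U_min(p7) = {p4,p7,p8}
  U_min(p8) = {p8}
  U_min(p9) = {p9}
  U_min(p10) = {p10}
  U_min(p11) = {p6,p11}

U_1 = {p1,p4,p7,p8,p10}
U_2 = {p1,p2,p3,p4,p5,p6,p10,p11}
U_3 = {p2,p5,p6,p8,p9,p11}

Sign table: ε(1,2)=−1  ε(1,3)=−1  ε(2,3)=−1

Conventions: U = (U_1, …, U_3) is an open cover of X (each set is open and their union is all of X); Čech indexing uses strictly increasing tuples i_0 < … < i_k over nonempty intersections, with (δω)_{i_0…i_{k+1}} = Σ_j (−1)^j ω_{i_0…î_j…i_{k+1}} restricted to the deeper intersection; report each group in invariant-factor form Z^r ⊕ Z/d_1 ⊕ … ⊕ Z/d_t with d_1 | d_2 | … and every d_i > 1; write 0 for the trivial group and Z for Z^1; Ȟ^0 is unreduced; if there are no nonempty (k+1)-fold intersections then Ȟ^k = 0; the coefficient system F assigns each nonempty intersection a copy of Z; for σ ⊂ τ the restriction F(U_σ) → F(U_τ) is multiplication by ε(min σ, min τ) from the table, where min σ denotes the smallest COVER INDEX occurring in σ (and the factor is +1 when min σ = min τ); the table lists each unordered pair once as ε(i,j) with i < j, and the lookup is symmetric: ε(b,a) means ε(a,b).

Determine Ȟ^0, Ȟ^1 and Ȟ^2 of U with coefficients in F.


Ȟ^0 = 0; Ȟ^1 = Z/2; Ȟ^2 = 0

nerve simplices:
  U12={p1,p4,p10} U13={p8} U23={p2,p5,p6,p11}
C dims 3,3; δ0: rk 3, SNF 1^2·2
degree 0: 3−3−0 = 0 → Ȟ^0 ≅ 0
degree 1: 3−0−3 = 0 plus torsion [2] → Ȟ^1 ≅ Z/2
degree 2: 0−0−0 = 0 → Ȟ^2 ≅ 0


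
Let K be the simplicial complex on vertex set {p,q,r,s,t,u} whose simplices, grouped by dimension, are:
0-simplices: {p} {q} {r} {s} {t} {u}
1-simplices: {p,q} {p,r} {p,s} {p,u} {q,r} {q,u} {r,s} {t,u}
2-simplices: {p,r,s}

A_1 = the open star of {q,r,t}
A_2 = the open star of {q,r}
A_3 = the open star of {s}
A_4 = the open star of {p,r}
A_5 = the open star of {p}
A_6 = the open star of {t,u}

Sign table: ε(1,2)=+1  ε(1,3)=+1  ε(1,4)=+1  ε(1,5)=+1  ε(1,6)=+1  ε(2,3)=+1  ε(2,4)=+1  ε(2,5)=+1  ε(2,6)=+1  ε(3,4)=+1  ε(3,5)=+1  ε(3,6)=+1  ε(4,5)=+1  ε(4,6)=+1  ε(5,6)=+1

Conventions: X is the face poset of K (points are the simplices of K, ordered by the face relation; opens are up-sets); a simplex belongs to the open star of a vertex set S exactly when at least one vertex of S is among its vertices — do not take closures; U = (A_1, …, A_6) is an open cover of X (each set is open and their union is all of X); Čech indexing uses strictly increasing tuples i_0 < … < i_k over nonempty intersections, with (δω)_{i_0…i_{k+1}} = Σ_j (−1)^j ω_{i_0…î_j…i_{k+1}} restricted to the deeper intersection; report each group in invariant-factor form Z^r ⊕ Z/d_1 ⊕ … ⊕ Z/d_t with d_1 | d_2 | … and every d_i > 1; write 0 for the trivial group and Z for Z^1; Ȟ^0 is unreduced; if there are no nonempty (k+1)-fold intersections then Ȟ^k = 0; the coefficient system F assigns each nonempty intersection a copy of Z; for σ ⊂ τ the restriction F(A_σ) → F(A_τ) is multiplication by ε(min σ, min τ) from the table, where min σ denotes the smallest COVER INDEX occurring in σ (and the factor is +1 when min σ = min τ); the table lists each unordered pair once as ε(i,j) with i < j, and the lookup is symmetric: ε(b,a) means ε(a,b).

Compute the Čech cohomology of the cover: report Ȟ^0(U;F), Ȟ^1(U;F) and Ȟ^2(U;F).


Ȟ^0(U;F) ≅ Z; Ȟ^1(U;F) ≅ Z; Ȟ^2(U;F) ≅ 0

nonempty intersections:
  A1={{q},{r},{t},{p,q},{p,r},{q,r},{q,u},{r,s},{t,u},{p,r,s}} A2={{q},{r},{p,q},{p,r},{q,r},{q,u},{r,s},{p,r,s}} A3={{s},{p,s},{r,s},{p,r,s}} A4={{p},{r},{p,q},{p,r},{p,s},{p,u},{q,r},{r,s},{p,r,s}} A5={{p},{p,q},{p,r},{p,s},{p,u},{p,r,s}} A6={{t},{u},{p,u},{q,u},{t,u}}
  A12={{q},{r},{p,q},{p,r},{q,r},{q,u},{r,s},{p,r,s}} A13={{r,s},{p,r,s}} A14={{r},{p,q},{p,r},{q,r},{r,s},{p,r,s}} A15={{p,q},{p,r},{p,r,s}} A16={{t},{q,u},{t,u}} A23={{r,s},{p,r,s}} A24={{r},{p,q},{p,r},{q,r},{r,s},{p,r,s}} A25={{p,q},{p,r},{p,r,s}} A26={{q,u}} A34={{p,s},{r,s},{p,r,s}} A35={{p,s},{p,r,s}} A45={{p},{p,q},{p,r},{p,s},{p,u},{p,r,s}} A46={{p,u}} A56={{p,u}}
  A123={{r,s},{p,r,s}} A124={{r},{p,q},{p,r},{q,r},{r,s},{p,r,s}} A125={{p,q},{p,r},{p,r,s}} A126={{q,u}} A134={{r,s},{p,r,s}} A135={{p,r,s}} A145={{p,q},{p,r},{p,r,s}} A234={{r,s},{p,r,s}} A235={{p,r,s}} A245={{p,q},{p,r},{p,r,s}} A345={{p,s},{p,r,s}} A456={{p,u}}
  A1234={{r,s},{p,r,s}} A1235={{p,r,s}} A1245={{p,q},{p,r},{p,r,s}} A1345={{p,r,s}} A2345={{p,r,s}}
  A12345={{p,r,s}}
C dims 6,14,12,5; δ0: rk 5, SNF 1^5; δ1: rk 8, SNF 1^8; δ2: rk 4, SNF 1^4
Ȟ^0: (6−5)−0=1 ⇒ Z
Ȟ^1: (14−8)−5=1 ⇒ Z
Ȟ^2: (12−4)−8=0 ⇒ 0


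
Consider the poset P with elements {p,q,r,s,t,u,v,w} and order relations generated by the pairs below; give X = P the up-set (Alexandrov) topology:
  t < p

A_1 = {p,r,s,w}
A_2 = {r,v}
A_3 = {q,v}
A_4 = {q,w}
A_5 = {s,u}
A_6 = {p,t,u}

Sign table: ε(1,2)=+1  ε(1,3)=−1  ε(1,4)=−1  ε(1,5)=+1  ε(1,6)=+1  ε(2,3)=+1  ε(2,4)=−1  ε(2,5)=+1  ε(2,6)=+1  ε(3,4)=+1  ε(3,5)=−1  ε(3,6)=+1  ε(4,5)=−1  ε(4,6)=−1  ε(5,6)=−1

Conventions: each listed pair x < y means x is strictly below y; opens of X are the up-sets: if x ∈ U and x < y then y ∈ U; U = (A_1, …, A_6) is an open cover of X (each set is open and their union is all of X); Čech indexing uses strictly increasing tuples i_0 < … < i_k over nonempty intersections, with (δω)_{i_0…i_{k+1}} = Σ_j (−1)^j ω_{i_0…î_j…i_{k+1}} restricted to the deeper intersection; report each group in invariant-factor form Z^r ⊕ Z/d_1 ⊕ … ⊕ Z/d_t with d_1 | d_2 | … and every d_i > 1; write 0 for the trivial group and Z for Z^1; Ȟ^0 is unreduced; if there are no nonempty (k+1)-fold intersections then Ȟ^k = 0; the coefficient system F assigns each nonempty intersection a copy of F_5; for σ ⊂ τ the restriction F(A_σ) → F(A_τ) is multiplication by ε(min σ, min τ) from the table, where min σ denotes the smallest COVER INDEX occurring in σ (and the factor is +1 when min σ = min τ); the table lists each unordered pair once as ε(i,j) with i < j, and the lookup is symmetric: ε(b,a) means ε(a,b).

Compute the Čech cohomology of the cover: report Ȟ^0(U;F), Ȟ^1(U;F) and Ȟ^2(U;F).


nonempty overlaps:
  A12={r} A14={w} A15={s} A16={p} A23={v} A34={q} A56={u}
C dims 6,7; δ0: rk_F5 6
degree 0: 6−6−0 = 0 → Ȟ^0 ≅ 0
degree 1: 7−0−6 = 1 → Ȟ^1 ≅ Z/5
degree 2: 0−0−0 = 0 → Ȟ^2 ≅ 0

Ȟ^0 ≅ 0,  Ȟ^1 ≅ Z/5,  Ȟ^2 ≅ 0


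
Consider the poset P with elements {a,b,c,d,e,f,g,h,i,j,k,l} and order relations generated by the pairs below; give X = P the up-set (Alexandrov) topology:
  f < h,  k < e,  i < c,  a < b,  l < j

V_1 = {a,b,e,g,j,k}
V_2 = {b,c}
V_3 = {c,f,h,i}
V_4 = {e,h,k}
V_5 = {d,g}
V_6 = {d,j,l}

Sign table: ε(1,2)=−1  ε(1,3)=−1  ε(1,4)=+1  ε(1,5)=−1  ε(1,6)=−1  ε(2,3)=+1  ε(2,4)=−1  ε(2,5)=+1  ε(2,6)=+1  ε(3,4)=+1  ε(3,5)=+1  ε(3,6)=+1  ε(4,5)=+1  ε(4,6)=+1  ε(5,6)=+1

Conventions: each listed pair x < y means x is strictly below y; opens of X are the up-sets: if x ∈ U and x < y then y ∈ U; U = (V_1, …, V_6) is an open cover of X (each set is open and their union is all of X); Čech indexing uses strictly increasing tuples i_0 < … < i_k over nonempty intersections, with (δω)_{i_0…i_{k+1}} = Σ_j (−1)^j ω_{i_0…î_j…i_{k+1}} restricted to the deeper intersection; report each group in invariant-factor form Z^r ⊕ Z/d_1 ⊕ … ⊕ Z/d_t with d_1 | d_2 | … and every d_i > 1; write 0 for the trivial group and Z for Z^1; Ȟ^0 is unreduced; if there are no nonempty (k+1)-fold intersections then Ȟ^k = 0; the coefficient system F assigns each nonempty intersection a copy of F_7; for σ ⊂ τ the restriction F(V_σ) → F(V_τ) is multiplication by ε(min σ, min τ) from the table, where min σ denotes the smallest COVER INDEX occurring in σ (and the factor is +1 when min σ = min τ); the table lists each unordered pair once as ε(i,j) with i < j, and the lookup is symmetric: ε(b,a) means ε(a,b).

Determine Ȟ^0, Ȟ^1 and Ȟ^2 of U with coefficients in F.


Ȟ^0 ≅ 0,  Ȟ^1 ≅ Z/7,  Ȟ^2 ≅ 0

nerve simplices:
  V12={b} V14={e,k} V15={g} V16={j} V23={c} V34={h} V56={d}
C dims 6,7; δ0: rk_F7 6
degree 0: 6−6−0 = 0 → Ȟ^0 ≅ 0
degree 1: 7−0−6 = 1 → Ȟ^1 ≅ Z/7
degree 2: 0−0−0 = 0 → Ȟ^2 ≅ 0


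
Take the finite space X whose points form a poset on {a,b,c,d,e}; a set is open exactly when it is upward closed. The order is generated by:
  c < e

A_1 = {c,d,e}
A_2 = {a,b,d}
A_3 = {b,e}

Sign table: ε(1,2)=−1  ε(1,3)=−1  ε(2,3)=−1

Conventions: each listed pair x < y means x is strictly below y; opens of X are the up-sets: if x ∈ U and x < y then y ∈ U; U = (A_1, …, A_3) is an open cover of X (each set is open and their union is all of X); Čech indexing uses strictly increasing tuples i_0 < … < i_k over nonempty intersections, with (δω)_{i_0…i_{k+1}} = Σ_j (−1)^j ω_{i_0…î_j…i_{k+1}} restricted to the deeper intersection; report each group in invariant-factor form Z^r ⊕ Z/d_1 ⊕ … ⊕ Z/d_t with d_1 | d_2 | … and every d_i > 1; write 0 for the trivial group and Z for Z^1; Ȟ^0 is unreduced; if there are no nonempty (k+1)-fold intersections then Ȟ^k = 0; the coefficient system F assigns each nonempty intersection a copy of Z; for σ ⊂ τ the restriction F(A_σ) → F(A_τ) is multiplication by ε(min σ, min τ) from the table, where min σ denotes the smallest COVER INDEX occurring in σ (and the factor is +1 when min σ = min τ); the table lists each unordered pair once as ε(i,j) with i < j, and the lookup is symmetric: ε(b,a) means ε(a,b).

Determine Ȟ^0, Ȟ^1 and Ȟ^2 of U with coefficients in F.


Ȟ^0(U;F) ≅ 0, Ȟ^1(U;F) ≅ Z/2, Ȟ^2(U;F) ≅ 0

nerve simplices:
  A12={d} A13={e} A23={b}
C dims 3,3; δ0: rk 3, SNF 1^2·2
degree 0: 3−3−0 = 0 → Ȟ^0 ≅ 0
degree 1: 3−0−3 = 0 plus torsion [2] → Ȟ^1 ≅ Z/2
degree 2: 0−0−0 = 0 → Ȟ^2 ≅ 0
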